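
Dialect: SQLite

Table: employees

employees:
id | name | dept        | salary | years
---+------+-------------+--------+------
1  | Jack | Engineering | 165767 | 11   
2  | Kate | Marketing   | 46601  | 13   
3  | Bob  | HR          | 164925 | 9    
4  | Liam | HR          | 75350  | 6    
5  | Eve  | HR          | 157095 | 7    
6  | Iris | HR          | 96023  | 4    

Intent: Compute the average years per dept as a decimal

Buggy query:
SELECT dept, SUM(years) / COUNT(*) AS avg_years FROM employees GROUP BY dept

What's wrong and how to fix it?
Bug: SUM(years) and COUNT(*) are both integers; the division truncates the fractional part

Fix: Multiply by 1.0 (or CAST to REAL) to force floating-point division

Corrected query:
SELECT dept, SUM(years) * 1.0 / COUNT(*) AS avg_years FROM employees GROUP BY dept

Result:
dept        | avg_years
------------+----------
Engineering | 11       
HR          | 6.5      
Marketing   | 13       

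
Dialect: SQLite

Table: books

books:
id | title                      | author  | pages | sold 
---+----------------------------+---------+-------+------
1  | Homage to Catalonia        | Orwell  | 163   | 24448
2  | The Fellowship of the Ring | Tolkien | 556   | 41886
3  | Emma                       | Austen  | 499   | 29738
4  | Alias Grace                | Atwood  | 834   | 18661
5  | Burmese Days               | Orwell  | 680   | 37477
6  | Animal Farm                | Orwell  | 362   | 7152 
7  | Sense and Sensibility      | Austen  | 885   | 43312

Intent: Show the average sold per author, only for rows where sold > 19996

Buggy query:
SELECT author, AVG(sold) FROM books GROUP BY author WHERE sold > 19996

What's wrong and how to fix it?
Bug: Row-level WHERE must come before GROUP BY in the clause order

Fix: Move the WHERE clause before GROUP BY

Corrected query:
SELECT author, AVG(sold) FROM books WHERE sold > 19996 GROUP BY author

Result:
author  | AVG(sold)
--------+----------
Austen  | 36525    
Orwell  | 30962.5  
Tolkien | 41886    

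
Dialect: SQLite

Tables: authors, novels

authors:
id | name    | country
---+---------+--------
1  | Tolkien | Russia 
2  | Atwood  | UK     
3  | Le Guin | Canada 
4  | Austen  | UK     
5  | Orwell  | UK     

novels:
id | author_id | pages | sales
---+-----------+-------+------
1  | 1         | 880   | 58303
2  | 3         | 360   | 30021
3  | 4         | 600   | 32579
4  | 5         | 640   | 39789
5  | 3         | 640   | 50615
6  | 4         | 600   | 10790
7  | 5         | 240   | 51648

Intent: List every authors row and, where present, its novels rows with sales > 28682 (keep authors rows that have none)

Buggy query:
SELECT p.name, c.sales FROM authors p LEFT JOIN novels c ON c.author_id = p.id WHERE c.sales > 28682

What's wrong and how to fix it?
Bug: A WHERE condition on the right-hand table after LEFT JOIN drops unmatched parents

Fix: Move the right-table condition into the ON clause so unmatched parents are kept

Corrected query:
SELECT p.name, c.sales FROM authors p LEFT JOIN novels c ON c.author_id = p.id AND c.sales > 28682

Result:
name    | sales
--------+------
Tolkien | 58303
Atwood  | NULL 
Le Guin | 30021
Le Guin | 50615
Austen  | 32579
Orwell  | 39789
Orwell  | 51648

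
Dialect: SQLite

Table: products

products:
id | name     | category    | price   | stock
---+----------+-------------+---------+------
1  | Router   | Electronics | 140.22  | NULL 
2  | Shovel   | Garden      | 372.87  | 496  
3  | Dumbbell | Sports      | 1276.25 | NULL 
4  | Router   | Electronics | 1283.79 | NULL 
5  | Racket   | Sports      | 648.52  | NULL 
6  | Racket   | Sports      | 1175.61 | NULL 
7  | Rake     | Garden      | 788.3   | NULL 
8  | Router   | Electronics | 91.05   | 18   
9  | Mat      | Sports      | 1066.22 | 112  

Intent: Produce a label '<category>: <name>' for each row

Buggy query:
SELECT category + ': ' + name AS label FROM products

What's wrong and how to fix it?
Bug: '+' is numeric addition; on text columns SQLite converts them to 0 instead of concatenating

Fix: Replace + with || to concatenate text

Corrected query:
SELECT category || ': ' || name AS label FROM products

Result:
label              
-------------------
Electronics: Router
Garden: Shovel     
Sports: Dumbbell   
Electronics: Router
Sports: Racket     
Sports: Racket     
Garden: Rake       
Electronics: Router
Sports: Mat        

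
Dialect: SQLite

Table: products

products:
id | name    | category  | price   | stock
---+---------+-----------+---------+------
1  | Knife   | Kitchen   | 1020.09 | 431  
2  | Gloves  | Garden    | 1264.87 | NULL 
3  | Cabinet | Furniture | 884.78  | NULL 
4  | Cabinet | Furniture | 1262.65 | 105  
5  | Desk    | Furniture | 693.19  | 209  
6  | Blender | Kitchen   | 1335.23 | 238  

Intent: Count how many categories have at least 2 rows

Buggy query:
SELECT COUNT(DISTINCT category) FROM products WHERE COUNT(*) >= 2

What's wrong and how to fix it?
Bug: WHERE filters individual rows, not groups, so a group-level COUNT is invalid there

Fix: Use a subquery that GROUPs and filters with HAVING, then count its rows

Corrected query:
SELECT COUNT(*) FROM (SELECT category FROM products GROUP BY category HAVING COUNT(*) >= 2)

Result:
COUNT(*)
--------
2       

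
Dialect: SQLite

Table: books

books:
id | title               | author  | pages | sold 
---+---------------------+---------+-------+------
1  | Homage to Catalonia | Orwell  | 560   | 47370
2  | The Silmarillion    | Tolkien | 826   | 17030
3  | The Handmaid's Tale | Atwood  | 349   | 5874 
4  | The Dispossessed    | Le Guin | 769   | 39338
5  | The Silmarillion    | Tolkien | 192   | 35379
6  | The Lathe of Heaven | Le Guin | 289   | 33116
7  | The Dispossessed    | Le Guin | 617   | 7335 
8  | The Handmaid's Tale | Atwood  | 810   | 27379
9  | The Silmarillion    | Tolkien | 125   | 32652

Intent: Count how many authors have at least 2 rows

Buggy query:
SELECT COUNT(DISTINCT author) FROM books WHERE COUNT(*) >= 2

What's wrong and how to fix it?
Bug: COUNT(*) cannot appear in WHERE; the per-group count doesn't exist yet

Fix: Use a subquery that GROUPs and filters with HAVING, then count its rows

Corrected query:
SELECT COUNT(*) FROM (SELECT author FROM books GROUP BY author HAVING COUNT(*) >= 2)

Result:
COUNT(*)
--------
3       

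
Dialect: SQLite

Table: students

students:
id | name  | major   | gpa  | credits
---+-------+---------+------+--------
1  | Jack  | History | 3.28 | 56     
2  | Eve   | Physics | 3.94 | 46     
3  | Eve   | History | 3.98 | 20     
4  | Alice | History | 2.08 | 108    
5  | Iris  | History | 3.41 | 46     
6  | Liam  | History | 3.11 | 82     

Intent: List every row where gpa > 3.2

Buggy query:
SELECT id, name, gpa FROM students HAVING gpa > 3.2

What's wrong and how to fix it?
Bug: HAVING filters the output of aggregation, but this query has no GROUP BY and no aggregate functions, so SQLite rejects it (HAVING clause on a non-aggregate query); the condition here is per row

Fix: Use WHERE for row-level filtering

Corrected query:
SELECT id, name, gpa FROM students WHERE gpa > 3.2

Result:
id | name | gpa 
---+------+-----
1  | Jack | 3.28
2  | Eve  | 3.94
3  | Eve  | 3.98
5  | Iris | 3.41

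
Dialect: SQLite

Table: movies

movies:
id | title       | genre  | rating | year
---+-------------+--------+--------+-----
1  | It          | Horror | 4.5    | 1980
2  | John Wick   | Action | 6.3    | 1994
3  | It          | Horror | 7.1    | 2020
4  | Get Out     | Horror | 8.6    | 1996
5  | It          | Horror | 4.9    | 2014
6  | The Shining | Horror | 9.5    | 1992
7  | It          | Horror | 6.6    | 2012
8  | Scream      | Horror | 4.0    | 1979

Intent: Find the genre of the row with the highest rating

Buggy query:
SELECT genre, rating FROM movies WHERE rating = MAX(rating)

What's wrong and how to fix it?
Bug: WHERE is evaluated per row; an aggregate over the whole table isn't defined there

Fix: Wrap MAX in a scalar subquery so WHERE compares against a single value

Corrected query:
SELECT genre, rating FROM movies WHERE rating = (SELECT MAX(rating) FROM movies)

Result:
genre  | rating
-------+-------
Horror | 9.5   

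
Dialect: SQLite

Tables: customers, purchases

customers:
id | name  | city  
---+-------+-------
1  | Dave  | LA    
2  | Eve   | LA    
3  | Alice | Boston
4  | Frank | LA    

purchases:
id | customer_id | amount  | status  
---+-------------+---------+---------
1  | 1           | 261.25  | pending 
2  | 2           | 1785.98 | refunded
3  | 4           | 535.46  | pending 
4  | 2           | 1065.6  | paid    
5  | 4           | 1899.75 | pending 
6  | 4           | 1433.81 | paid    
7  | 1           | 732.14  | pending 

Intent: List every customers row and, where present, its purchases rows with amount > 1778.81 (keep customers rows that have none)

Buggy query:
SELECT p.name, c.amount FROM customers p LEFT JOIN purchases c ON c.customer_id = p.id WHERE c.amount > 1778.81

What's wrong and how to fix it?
Bug: Filtering c.amount in WHERE discards the NULL rows produced by LEFT JOIN, turning it into an inner join

Fix: Put 'c.amount > 1778.81' in the JOIN's ON clause instead of WHERE

Corrected query:
SELECT p.name, c.amount FROM customers p LEFT JOIN purchases c ON c.customer_id = p.id AND c.amount > 1778.81

Result:
name  | amount 
------+--------
Dave  | NULL   
Eve   | 1785.98
Alice | NULL   
Frank | 1899.75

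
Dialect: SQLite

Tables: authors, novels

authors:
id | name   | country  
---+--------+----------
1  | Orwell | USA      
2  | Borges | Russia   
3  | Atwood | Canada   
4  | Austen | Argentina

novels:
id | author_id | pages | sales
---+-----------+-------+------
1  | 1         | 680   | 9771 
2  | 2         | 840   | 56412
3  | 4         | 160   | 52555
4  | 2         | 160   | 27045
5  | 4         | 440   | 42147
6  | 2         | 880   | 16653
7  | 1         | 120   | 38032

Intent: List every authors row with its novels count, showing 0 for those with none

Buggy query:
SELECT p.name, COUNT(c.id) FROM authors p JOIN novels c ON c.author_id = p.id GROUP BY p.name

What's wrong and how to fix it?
Bug: An inner join excludes parents with zero children

Fix: Switch to LEFT JOIN to retain unmatched parent rows

Corrected query:
SELECT p.name, COUNT(c.id) FROM authors p LEFT JOIN novels c ON c.author_id = p.id GROUP BY p.name

Result:
name   | COUNT(c.id)
-------+------------
Atwood | 0          
Austen | 2          
Borges | 3          
Orwell | 2          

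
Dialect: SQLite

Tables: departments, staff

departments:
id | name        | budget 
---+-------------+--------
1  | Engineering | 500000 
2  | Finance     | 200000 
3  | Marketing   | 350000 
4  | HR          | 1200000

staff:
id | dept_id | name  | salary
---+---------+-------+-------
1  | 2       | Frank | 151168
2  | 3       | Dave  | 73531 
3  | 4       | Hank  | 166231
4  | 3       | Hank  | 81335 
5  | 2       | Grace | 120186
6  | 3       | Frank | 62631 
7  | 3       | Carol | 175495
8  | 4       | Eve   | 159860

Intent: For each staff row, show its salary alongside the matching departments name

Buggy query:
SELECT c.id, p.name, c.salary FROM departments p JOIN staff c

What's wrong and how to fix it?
Bug: JOIN with no ON clause produces a cartesian product; every staff row pairs with every departments row

Fix: Add ON c.dept_id = p.id to the JOIN

Corrected query:
SELECT c.id, p.name, c.salary FROM departments p JOIN staff c ON c.dept_id = p.id

Result:
id | name      | salary
---+-----------+-------
1  | Finance   | 151168
2  | Marketing | 73531 
3  | HR        | 166231
4  | Marketing | 81335 
5  | Finance   | 120186
6  | Marketing | 62631 
7  | Marketing | 175495
8  | HR        | 159860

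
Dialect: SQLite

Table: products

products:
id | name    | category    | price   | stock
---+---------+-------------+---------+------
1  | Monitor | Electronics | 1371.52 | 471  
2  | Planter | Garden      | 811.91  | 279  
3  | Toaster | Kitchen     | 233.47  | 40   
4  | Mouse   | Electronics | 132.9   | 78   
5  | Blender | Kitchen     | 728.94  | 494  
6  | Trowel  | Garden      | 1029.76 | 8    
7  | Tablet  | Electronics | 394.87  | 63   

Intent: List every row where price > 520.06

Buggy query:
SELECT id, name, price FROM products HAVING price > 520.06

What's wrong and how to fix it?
Bug: HAVING filters the output of aggregation, but this query has no GROUP BY and no aggregate functions, so SQLite rejects it (HAVING clause on a non-aggregate query); the condition here is per row

Fix: Replace HAVING with WHERE since the condition applies to individual rows

Corrected query:
SELECT id, name, price FROM products WHERE price > 520.06

Result:
id | name    | price  
---+---------+--------
1  | Monitor | 1371.52
2  | Planter | 811.91 
5  | Blender | 728.94 
6  | Trowel  | 1029.76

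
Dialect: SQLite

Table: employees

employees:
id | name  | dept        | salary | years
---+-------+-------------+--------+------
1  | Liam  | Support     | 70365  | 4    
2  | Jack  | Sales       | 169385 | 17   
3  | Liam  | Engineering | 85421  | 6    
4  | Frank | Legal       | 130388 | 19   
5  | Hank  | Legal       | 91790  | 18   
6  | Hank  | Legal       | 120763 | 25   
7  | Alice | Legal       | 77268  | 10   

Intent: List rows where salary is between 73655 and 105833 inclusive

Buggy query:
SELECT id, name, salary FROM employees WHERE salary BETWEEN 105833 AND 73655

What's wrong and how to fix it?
Bug: The bounds are reversed; BETWEEN a AND b requires a <= b to match anything

Fix: Swap the bounds so the smaller value comes first

Corrected query:
SELECT id, name, salary FROM employees WHERE salary BETWEEN 73655 AND 105833

Result:
id | name  | salary
---+-------+-------
3  | Liam  | 85421 
5  | Hank  | 91790 
7  | Alice | 77268 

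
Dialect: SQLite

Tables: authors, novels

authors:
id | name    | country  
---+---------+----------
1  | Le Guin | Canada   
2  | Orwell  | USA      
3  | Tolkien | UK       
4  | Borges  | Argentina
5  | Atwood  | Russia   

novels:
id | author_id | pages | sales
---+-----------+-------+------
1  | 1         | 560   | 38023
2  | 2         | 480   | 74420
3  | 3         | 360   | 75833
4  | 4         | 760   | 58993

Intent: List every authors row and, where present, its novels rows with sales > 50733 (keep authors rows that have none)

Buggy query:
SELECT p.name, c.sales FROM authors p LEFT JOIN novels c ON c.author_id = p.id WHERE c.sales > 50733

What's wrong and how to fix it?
Bug: A WHERE condition on the right-hand table after LEFT JOIN drops unmatched parents

Fix: Move the right-table condition into the ON clause so unmatched parents are kept

Corrected query:
SELECT p.name, c.sales FROM authors p LEFT JOIN novels c ON c.author_id = p.id AND c.sales > 50733

Result:
name    | sales
--------+------
Le Guin | NULL 
Orwell  | 74420
Tolkien | 75833
Borges  | 58993
Atwood  | NULL 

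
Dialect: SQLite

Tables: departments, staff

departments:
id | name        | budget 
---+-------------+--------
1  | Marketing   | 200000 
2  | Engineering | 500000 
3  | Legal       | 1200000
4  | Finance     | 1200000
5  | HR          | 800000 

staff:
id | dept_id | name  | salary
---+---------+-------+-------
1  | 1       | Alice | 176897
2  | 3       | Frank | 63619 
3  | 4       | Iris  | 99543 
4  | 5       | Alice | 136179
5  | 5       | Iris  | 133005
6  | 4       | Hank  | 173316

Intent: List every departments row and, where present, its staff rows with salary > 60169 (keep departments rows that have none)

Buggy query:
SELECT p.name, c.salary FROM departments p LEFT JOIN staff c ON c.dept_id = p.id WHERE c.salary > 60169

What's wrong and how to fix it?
Bug: Filtering c.salary in WHERE discards the NULL rows produced by LEFT JOIN, turning it into an inner join

Fix: Put 'c.salary > 60169' in the JOIN's ON clause instead of WHERE

Corrected query:
SELECT p.name, c.salary FROM departments p LEFT JOIN staff c ON c.dept_id = p.id AND c.salary > 60169

Result:
name        | salary
------------+-------
Marketing   | 176897
Engineering | NULL  
Legal       | 63619 
Finance     | 99543 
Finance     | 173316
HR          | 133005
HR          | 136179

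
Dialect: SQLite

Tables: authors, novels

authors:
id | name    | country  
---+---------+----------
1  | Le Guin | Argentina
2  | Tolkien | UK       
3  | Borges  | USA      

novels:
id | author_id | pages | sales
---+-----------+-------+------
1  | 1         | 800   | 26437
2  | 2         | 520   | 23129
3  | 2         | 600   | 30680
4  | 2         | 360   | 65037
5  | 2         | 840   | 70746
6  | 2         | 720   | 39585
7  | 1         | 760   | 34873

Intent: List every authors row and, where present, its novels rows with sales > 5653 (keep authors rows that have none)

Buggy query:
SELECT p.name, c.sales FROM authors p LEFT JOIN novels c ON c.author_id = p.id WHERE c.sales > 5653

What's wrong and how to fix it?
Bug: A WHERE condition on the right-hand table after LEFT JOIN drops unmatched parents

Fix: Move the right-table condition into the ON clause so unmatched parents are kept

Corrected query:
SELECT p.name, c.sales FROM authors p LEFT JOIN novels c ON c.author_id = p.id AND c.sales > 5653

Result:
name    | sales
--------+------
Le Guin | 26437
Le Guin | 34873
Tolkien | 23129
Tolkien | 30680
Tolkien | 39585
Tolkien | 65037
Tolkien | 70746
Borges  | NULL 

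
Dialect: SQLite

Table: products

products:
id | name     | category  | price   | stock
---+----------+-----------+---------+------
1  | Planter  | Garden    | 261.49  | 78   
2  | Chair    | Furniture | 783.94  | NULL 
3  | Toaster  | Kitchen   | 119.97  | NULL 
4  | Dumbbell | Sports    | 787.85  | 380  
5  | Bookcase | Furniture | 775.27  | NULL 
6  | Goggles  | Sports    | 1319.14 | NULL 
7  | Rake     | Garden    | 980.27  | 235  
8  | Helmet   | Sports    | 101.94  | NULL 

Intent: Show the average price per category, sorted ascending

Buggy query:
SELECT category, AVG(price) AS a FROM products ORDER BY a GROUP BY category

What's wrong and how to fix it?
Bug: ORDER BY appears before GROUP BY; SQL clause order requires GROUP BY first

Fix: Reorder: SELECT … FROM … GROUP BY … ORDER BY …

Corrected query:
SELECT category, AVG(price) AS a FROM products GROUP BY category ORDER BY a

Result:
category  | a      
----------+--------
Kitchen   | 119.97 
Garden    | 620.88 
Sports    | 736.31 
Furniture | 779.605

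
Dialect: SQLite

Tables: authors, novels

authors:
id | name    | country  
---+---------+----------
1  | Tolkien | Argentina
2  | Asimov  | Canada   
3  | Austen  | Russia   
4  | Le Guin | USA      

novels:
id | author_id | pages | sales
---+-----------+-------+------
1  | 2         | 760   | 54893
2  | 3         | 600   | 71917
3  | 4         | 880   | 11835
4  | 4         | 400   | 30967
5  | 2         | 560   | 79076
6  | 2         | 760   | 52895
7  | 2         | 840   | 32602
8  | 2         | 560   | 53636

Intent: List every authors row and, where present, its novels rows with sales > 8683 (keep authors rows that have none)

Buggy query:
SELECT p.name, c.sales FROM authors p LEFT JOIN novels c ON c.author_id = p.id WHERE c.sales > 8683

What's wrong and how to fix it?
Bug: Filtering c.sales in WHERE discards the NULL rows produced by LEFT JOIN, turning it into an inner join

Fix: Move the right-table condition into the ON clause so unmatched parents are kept

Corrected query:
SELECT p.name, c.sales FROM authors p LEFT JOIN novels c ON c.author_id = p.id AND c.sales > 8683

Result:
name    | sales
--------+------
Tolkien | NULL 
Asimov  | 32602
Asimov  | 52895
Asimov  | 53636
Asimov  | 54893
Asimov  | 79076
Austen  | 71917
Le Guin | 11835
Le Guin | 30967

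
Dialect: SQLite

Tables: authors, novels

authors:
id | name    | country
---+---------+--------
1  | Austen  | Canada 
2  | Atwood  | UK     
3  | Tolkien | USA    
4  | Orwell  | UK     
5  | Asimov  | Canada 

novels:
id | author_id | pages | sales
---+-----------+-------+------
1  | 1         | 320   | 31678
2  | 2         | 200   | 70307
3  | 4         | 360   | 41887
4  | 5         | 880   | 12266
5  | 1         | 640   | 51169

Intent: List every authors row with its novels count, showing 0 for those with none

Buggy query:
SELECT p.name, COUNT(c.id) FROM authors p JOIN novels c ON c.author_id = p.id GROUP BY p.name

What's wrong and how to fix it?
Bug: An inner join excludes parents with zero children

Fix: Use LEFT JOIN so parents without children still appear (COUNT(c.id) gives 0)

Corrected query:
SELECT p.name, COUNT(c.id) FROM authors p LEFT JOIN novels c ON c.author_id = p.id GROUP BY p.name

Result:
name    | COUNT(c.id)
--------+------------
Asimov  | 1          
Atwood  | 1          
Austen  | 2          
Orwell  | 1          
Tolkien | 0          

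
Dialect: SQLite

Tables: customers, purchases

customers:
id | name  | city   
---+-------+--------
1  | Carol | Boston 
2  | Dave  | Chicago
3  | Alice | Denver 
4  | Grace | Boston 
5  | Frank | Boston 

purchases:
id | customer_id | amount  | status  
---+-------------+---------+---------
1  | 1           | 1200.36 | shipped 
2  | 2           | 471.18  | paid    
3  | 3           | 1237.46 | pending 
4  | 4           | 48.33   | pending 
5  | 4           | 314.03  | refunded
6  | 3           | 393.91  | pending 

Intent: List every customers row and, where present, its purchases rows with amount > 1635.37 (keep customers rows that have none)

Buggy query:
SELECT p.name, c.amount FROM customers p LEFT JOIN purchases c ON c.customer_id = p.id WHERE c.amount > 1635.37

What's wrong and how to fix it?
Bug: Filtering c.amount in WHERE discards the NULL rows produced by LEFT JOIN, turning it into an inner join

Fix: Move the right-table condition into the ON clause so unmatched parents are kept

Corrected query:
SELECT p.name, c.amount FROM customers p LEFT JOIN purchases c ON c.customer_id = p.id AND c.amount > 1635.37

Result:
name  | amount
------+-------
Carol | NULL  
Dave  | NULL  
Alice | NULL  
Grace | NULL  
Frank | NULL  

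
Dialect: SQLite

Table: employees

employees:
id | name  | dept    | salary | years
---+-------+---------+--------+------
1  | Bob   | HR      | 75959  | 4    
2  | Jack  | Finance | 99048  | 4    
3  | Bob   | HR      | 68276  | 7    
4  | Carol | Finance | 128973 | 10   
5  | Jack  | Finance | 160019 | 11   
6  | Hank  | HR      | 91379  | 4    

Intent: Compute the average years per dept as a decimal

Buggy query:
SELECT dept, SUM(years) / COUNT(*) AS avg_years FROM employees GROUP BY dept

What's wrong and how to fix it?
Bug: SUM(years) and COUNT(*) are both integers; the division truncates the fractional part

Fix: Multiply by 1.0 (or CAST to REAL) to force floating-point division

Corrected query:
SELECT dept, SUM(years) * 1.0 / COUNT(*) AS avg_years FROM employees GROUP BY dept

Result:
dept    | avg_years
--------+----------
Finance | 8.333333 
HR      | 5        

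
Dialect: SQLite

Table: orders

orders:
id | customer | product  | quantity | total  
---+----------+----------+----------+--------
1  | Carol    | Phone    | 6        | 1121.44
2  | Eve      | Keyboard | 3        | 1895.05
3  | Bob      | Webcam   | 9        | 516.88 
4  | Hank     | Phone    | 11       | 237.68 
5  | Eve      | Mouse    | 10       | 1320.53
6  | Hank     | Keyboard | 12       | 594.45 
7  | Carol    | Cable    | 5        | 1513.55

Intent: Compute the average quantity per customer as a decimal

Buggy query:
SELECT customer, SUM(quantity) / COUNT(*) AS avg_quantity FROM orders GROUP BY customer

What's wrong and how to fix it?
Bug: SUM(quantity) and COUNT(*) are both integers; the division truncates the fractional part

Fix: Multiply by 1.0 (or CAST to REAL) to force floating-point division

Corrected query:
SELECT customer, SUM(quantity) * 1.0 / COUNT(*) AS avg_quantity FROM orders GROUP BY customer

Result:
customer | avg_quantity
---------+-------------
Bob      | 9           
Carol    | 5.5         
Eve      | 6.5         
Hank     | 11.5        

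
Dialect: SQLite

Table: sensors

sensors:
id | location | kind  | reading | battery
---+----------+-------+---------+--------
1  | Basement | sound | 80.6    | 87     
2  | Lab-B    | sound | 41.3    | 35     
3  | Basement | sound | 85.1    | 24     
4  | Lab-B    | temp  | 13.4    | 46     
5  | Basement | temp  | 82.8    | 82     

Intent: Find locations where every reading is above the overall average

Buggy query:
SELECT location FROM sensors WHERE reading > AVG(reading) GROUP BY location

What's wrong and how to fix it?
Bug: WHERE evaluates per row before aggregation, so AVG() is unavailable

Fix: Compute the overall average in a scalar subquery and compare each group's MIN against it in HAVING

Corrected query:
SELECT location FROM sensors GROUP BY location HAVING MIN(reading) > (SELECT AVG(reading) FROM sensors)

Result:
location
--------
Basement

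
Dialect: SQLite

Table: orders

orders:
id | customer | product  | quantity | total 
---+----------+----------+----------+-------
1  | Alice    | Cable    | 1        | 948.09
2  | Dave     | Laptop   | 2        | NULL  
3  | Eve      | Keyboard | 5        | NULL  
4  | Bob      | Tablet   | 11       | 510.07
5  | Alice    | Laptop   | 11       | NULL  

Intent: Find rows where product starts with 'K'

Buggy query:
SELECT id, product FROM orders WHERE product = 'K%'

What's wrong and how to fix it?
Bug: '=' compares the literal string including the % character; pattern matching needs LIKE

Fix: Replace '=' with LIKE so 'K%' is treated as a pattern

Corrected query:
SELECT id, product FROM orders WHERE product LIKE 'K%'

Result:
id | product 
---+---------
3  | Keyboard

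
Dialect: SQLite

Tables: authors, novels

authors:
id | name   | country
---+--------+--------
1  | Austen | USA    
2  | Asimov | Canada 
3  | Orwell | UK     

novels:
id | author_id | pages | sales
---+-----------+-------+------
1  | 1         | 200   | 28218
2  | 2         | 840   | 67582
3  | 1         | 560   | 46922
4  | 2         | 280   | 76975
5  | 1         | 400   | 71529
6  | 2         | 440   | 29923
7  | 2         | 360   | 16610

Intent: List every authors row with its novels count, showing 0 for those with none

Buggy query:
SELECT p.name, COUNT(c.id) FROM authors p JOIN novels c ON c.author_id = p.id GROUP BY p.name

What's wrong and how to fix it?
Bug: An inner join excludes parents with zero children

Fix: Use LEFT JOIN so parents without children still appear (COUNT(c.id) gives 0)

Corrected query:
SELECT p.name, COUNT(c.id) FROM authors p LEFT JOIN novels c ON c.author_id = p.id GROUP BY p.name

Result:
name   | COUNT(c.id)
-------+------------
Asimov | 4          
Austen | 3          
Orwell | 0          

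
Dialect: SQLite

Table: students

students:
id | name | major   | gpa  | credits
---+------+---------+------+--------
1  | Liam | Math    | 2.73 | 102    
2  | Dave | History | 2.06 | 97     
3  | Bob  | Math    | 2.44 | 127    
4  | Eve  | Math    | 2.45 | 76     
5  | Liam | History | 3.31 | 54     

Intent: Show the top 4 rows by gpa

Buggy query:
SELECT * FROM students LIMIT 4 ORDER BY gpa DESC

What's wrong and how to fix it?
Bug: LIMIT must come after ORDER BY

Fix: Swap the clauses: ORDER BY first, then LIMIT

Corrected query:
SELECT * FROM students ORDER BY gpa DESC LIMIT 4

Result:
id | name | major   | gpa  | credits
---+------+---------+------+--------
5  | Liam | History | 3.31 | 54     
1  | Liam | Math    | 2.73 | 102    
4  | Eve  | Math    | 2.45 | 76     
3  | Bob  | Math    | 2.44 | 127    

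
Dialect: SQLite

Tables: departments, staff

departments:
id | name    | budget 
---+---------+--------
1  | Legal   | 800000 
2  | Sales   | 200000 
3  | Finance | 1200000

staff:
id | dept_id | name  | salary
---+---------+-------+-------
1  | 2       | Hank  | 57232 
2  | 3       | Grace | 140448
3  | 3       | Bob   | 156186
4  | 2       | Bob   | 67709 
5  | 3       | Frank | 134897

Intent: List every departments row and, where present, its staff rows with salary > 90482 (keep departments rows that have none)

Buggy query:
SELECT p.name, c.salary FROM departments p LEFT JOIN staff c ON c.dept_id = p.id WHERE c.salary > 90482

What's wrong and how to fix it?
Bug: A WHERE condition on the right-hand table after LEFT JOIN drops unmatched parents

Fix: Put 'c.salary > 90482' in the JOIN's ON clause instead of WHERE

Corrected query:
SELECT p.name, c.salary FROM departments p LEFT JOIN staff c ON c.dept_id = p.id AND c.salary > 90482

Result:
name    | salary
--------+-------
Legal   | NULL  
Sales   | NULL  
Finance | 134897
Finance | 140448
Finance | 156186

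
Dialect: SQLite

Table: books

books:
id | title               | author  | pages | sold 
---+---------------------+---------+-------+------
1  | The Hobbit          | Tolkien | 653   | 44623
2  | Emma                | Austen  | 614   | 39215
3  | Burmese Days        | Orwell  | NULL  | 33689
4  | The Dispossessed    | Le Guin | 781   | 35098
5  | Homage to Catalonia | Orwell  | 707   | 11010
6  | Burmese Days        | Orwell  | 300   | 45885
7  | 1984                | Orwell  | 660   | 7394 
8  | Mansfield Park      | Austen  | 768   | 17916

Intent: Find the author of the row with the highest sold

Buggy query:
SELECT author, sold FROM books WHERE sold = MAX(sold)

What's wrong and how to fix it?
Bug: WHERE is evaluated per row; an aggregate over the whole table isn't defined there

Fix: Use a subquery: WHERE sold = (SELECT MAX(sold) FROM books)

Corrected query:
SELECT author, sold FROM books WHERE sold = (SELECT MAX(sold) FROM books)

Result:
author | sold 
-------+------
Orwell | 45885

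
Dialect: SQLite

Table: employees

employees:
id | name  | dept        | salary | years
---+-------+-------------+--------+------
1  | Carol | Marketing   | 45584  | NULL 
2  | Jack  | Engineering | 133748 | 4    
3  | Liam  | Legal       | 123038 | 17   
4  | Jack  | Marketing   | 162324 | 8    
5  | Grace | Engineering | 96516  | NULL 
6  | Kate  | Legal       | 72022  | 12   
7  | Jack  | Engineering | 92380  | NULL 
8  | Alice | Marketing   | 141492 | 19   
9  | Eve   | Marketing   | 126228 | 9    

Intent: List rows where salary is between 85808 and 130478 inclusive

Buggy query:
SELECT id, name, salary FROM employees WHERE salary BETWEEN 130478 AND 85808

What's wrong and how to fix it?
Bug: BETWEEN expects the lower bound first; with 130478 AND 85808 the range is empty

Fix: Swap the bounds so the smaller value comes first

Corrected query:
SELECT id, name, salary FROM employees WHERE salary BETWEEN 85808 AND 130478

Result:
id | name  | salary
---+-------+-------
3  | Liam  | 123038
5  | Grace | 96516 
7  | Jack  | 92380 
9  | Eve   | 126228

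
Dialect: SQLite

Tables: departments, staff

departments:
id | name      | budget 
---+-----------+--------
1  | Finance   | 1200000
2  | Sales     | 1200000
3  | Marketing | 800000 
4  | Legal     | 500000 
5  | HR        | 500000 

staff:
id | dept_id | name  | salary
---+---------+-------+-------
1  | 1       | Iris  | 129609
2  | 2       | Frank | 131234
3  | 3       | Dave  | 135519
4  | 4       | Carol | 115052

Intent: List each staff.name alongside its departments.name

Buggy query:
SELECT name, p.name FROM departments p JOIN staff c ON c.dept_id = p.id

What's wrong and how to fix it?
Bug: 'name' exists in both joined tables, so the database can't tell which one is meant

Fix: Qualify the column with its table alias (c.name)

Corrected query:
SELECT c.name, p.name FROM departments p JOIN staff c ON c.dept_id = p.id

Result:
name  | name     
------+----------
Iris  | Finance  
Frank | Sales    
Dave  | Marketing
Carol | Legal    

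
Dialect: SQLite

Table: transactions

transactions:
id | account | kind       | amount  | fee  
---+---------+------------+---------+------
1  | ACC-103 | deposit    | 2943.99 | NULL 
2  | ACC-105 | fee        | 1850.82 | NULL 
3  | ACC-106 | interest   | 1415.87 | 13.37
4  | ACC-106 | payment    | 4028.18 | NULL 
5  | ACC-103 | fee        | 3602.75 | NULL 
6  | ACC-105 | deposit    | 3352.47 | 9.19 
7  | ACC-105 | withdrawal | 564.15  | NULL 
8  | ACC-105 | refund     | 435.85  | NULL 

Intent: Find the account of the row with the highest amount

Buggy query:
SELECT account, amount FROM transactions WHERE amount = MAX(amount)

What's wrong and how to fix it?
Bug: WHERE is evaluated per row; an aggregate over the whole table isn't defined there

Fix: Wrap MAX in a scalar subquery so WHERE compares against a single value

Corrected query:
SELECT account, amount FROM transactions WHERE amount = (SELECT MAX(amount) FROM transactions)

Result:
account | amount 
--------+--------
ACC-106 | 4028.18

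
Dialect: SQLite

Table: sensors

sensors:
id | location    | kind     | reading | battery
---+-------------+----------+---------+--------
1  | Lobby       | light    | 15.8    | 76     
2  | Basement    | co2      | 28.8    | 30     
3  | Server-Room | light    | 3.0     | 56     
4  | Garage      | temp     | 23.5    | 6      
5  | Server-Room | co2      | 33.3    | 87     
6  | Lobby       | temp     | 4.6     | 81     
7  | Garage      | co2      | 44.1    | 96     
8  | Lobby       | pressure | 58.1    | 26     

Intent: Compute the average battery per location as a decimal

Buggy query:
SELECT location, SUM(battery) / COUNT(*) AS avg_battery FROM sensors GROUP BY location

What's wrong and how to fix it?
Bug: Both operands are integers, so '/' performs integer division and truncates

Fix: Cast one side to REAL so the division keeps the fractional part

Corrected query:
SELECT location, SUM(battery) * 1.0 / COUNT(*) AS avg_battery FROM sensors GROUP BY location

Result:
location    | avg_battery
------------+------------
Basement    | 30         
Garage      | 51         
Lobby       | 61         
Server-Room | 71.5       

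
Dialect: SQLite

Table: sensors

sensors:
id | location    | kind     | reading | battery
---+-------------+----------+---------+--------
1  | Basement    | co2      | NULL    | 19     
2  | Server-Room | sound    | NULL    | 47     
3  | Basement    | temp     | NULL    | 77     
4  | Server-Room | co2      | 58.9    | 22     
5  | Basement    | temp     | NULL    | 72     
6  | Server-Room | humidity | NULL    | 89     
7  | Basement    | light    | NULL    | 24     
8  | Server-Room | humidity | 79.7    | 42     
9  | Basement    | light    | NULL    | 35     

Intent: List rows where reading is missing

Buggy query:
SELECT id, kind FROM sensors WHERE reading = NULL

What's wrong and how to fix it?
Bug: '= NULL' is always unknown in SQL three-valued logic, so no rows match

Fix: Replace '= NULL' with 'IS NULL'

Corrected query:
SELECT id, kind FROM sensors WHERE reading IS NULL

Result:
id | kind    
---+---------
1  | co2     
2  | sound   
3  | temp    
5  | temp    
6  | humidity
7  | light   
9  | light   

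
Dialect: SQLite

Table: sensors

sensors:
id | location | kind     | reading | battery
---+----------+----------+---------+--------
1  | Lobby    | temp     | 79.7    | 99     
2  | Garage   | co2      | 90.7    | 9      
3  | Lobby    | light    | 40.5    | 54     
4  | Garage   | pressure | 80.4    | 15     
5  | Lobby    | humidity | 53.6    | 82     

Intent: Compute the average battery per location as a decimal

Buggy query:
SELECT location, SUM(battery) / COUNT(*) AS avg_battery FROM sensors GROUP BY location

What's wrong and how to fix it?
Bug: SUM(battery) and COUNT(*) are both integers; the division truncates the fractional part

Fix: Cast one side to REAL so the division keeps the fractional part

Corrected query:
SELECT location, SUM(battery) * 1.0 / COUNT(*) AS avg_battery FROM sensors GROUP BY location

Result:
location | avg_battery
---------+------------
Garage   | 12         
Lobby    | 78.333333  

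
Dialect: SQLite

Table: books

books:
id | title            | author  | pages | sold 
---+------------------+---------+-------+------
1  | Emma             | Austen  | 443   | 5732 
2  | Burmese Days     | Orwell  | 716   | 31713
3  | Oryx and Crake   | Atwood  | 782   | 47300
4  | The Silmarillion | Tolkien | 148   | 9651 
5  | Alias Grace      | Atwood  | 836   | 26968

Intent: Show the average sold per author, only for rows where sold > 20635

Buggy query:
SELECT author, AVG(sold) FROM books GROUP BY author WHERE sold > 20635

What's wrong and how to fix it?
Bug: Row-level WHERE must come before GROUP BY in the clause order

Fix: Move the WHERE clause before GROUP BY

Corrected query:
SELECT author, AVG(sold) FROM books WHERE sold > 20635 GROUP BY author

Result:
author | AVG(sold)
-------+----------
Atwood | 37134    
Orwell | 31713    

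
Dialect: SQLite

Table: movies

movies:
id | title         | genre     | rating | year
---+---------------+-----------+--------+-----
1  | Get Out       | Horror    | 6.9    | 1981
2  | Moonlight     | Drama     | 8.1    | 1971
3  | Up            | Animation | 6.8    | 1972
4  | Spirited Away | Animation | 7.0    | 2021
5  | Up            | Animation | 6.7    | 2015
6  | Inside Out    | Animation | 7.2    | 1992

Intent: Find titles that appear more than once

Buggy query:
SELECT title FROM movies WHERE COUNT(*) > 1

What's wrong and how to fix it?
Bug: WHERE can't reference COUNT(*); aggregates are computed after WHERE

Fix: Group first, then use HAVING for the count condition

Corrected query:
SELECT title FROM movies GROUP BY title HAVING COUNT(*) > 1

Result:
title
-----
Up   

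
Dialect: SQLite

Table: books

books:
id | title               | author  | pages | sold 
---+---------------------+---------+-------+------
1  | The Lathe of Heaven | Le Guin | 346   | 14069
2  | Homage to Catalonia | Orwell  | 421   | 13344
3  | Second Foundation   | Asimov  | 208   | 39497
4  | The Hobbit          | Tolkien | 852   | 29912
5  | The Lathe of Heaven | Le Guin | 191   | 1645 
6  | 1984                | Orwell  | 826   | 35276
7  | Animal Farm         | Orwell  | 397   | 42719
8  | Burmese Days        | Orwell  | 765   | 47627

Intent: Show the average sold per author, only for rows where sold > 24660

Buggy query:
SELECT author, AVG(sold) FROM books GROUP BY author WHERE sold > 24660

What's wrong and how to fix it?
Bug: WHERE cannot follow GROUP BY

Fix: Place WHERE between FROM and GROUP BY

Corrected query:
SELECT author, AVG(sold) FROM books WHERE sold > 24660 GROUP BY author

Result:
author  | AVG(sold)
--------+----------
Asimov  | 39497    
Orwell  | 41874    
Tolkien | 29912    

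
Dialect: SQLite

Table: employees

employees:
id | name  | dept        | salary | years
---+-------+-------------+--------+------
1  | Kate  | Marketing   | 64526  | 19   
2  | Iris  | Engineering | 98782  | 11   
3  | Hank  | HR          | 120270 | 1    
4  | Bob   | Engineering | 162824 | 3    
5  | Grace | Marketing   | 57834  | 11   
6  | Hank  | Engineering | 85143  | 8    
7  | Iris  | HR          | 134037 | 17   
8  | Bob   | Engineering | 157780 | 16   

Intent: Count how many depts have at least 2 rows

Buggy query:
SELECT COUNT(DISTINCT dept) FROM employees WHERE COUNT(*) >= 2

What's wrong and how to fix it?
Bug: WHERE filters individual rows, not groups, so a group-level COUNT is invalid there

Fix: Use a subquery that GROUPs and filters with HAVING, then count its rows

Corrected query:
SELECT COUNT(*) FROM (SELECT dept FROM employees GROUP BY dept HAVING COUNT(*) >= 2)

Result:
COUNT(*)
--------
3       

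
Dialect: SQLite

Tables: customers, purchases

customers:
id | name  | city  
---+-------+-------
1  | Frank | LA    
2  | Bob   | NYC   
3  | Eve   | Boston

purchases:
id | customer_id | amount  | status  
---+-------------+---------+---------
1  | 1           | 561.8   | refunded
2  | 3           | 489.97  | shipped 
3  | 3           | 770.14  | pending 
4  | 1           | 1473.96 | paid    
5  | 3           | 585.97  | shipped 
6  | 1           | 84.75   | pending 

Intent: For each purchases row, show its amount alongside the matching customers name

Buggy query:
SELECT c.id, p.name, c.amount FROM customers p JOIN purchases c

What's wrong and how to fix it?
Bug: Missing join condition: each purchases row is matched to all customers rows instead of just its own

Fix: Add ON c.customer_id = p.id to the JOIN

Corrected query:
SELECT c.id, p.name, c.amount FROM customers p JOIN purchases c ON c.customer_id = p.id

Result:
id | name  | amount 
---+-------+--------
1  | Frank | 561.8  
2  | Eve   | 489.97 
3  | Eve   | 770.14 
4  | Frank | 1473.96
5  | Eve   | 585.97 
6  | Frank | 84.75  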